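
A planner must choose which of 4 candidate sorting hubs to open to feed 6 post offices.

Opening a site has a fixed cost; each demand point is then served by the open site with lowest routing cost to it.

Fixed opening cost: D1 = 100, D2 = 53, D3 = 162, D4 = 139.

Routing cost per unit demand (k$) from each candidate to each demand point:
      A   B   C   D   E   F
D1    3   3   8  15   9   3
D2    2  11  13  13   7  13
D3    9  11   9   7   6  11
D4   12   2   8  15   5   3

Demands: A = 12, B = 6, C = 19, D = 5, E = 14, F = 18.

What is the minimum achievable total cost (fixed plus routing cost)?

561

Open {D1}: assign each demand point to its cheapest open site.
  A→D1 12×3=36, B→D1 6×3=18, C→D1 19×8=152, D→D1 5×15=75, E→D1 14×9=126, F→D1 18×3=54
  routing cost 461, fixed 100 → total 561.
Compare {D1, D2}: routing cost 411 + fixed 153 = 564.
Compare {D2, D4}: routing cost 377 + fixed 192 = 569.
Compare {D1, D4}: routing cost 399 + fixed 239 = 638.
All other subsets cost ≥ 564. Minimum total cost: 561.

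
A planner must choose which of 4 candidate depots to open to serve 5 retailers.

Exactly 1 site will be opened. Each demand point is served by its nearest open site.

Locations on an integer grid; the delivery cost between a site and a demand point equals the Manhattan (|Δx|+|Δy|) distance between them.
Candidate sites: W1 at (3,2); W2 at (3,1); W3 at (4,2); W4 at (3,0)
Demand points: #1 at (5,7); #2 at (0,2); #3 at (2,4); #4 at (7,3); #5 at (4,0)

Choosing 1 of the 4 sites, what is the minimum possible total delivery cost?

Open {W3}.
  #1→W3 6, #2→W3 4, #3→W3 4, #4→W3 4, #5→W3 2  ⇒ total 20.
Compare {W1}: total 21.
Compare {W2}: total 24.
No size-1 selection does better; minimum is 20.

20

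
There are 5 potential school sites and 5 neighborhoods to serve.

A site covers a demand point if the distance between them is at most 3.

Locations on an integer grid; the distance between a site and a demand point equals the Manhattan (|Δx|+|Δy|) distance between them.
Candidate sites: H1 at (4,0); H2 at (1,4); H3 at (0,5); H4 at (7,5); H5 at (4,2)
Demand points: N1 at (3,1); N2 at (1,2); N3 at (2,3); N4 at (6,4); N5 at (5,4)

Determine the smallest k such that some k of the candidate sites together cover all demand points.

Coverage sets (demand points within 3 of each site):
  H1: {N1}
  H2: {N2, N3}
  H3: {}
  H4: {N4, N5}
  H5: {N1, N2, N3, N5}
No single site covers all 5 demand points.
But {H4, H5} covers everything, so the minimum is 2.

2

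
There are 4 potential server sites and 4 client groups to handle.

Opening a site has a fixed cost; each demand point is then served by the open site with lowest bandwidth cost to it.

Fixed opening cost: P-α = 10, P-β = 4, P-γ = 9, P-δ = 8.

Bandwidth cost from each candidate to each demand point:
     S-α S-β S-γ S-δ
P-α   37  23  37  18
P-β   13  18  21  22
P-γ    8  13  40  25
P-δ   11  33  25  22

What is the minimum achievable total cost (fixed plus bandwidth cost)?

Open {P-β, P-γ}: assign each demand point to its cheapest open site.
  S-α→P-γ 8, S-β→P-γ 13, S-γ→P-β 21, S-δ→P-β 22
  bandwidth cost 64, fixed 13 → total 77.
Compare {P-β}: bandwidth cost 74 + fixed 4 = 78.
Compare {P-α, P-β, P-γ}: bandwidth cost 60 + fixed 23 = 83.
Compare {P-α, P-β}: bandwidth cost 70 + fixed 14 = 84.
All other subsets cost ≥ 78. Minimum total cost: 77.

77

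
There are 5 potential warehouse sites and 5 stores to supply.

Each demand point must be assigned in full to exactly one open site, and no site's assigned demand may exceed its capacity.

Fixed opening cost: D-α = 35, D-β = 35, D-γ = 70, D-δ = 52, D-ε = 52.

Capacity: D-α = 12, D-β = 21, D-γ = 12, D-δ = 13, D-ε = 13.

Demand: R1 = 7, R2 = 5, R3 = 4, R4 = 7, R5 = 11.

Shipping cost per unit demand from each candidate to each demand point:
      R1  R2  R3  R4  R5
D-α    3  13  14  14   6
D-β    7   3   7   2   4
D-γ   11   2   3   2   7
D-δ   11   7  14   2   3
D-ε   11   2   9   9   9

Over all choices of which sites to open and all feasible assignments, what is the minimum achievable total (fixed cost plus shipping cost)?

233

Open {D-α, D-β, D-δ}; cheapest assignment that respects the capacities:
  D-α (cap 12, load 7): R1 — cost 7×3 = 21
  D-β (cap 21, load 16): R2, R3, R4 — cost 5×3 + 4×7 + 7×2 = 57
  D-δ (cap 13, load 11): R5 — cost 11×3 = 33
  Shipping 111, fixed 122 → total 233.
  Any other capacity-feasible assignment to {D-α, D-β, D-δ} ships for at least 111.
Compare {D-α, D-β, D-γ}: its best feasible assignment gives total 241.
Compare {D-α, D-β, D-ε}: its best feasible assignment gives total 247.
Every other set of open sites that can feasibly serve all demand totals ≥ 241 even under its best assignment. Minimum: 233.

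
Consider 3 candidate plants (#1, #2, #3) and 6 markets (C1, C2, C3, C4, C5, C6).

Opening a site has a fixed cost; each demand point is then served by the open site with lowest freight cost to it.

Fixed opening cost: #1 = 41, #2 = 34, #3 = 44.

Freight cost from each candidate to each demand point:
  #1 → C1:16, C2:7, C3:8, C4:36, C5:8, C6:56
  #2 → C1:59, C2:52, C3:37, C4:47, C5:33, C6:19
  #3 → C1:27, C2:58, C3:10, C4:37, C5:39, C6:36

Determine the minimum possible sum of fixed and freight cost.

Open {#1, #2}: assign each demand point to its cheapest open site.
  C1→#1 16, C2→#1 7, C3→#1 8, C4→#1 36, C5→#1 8, C6→#2 19
  freight cost 94, fixed 75 → total 169.
Compare {#1}: freight cost 131 + fixed 41 = 172.
Compare {#1, #3}: freight cost 111 + fixed 85 = 196.
Compare {#1, #2, #3}: freight cost 94 + fixed 119 = 213.
All other subsets cost ≥ 172. Minimum total cost: 169.

169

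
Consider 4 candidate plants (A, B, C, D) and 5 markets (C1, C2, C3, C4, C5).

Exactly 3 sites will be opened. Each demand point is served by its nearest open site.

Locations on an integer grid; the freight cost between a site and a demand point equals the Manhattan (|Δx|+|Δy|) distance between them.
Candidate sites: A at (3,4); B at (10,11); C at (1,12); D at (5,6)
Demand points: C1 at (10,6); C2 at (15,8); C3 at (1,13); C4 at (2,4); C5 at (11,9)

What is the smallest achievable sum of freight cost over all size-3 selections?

Open {A, B, C}.
  C1→B 5, C2→B 8, C3→C 1, C4→A 1, C5→B 3  ⇒ total 18.
Compare {B, C, D}: total 22.
Compare {A, B, D}: total 28.
No size-3 selection does better; minimum is 18.

18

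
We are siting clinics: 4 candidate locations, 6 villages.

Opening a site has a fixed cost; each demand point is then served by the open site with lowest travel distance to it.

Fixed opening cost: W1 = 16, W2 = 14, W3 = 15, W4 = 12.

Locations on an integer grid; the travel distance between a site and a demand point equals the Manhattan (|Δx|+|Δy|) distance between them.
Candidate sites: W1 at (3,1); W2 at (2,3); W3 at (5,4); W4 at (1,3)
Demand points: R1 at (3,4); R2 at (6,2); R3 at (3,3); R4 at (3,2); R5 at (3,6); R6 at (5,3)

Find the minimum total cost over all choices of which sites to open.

31

Open {W2}: assign each demand point to its cheapest open site.
  R1→W2 2, R2→W2 5, R3→W2 1, R4→W2 2, R5→W2 4, R6→W2 3
  travel distance 17, fixed 14 → total 31.
Compare {W3}: travel distance 17 + fixed 15 = 32.
Compare {W1}: travel distance 19 + fixed 16 = 35.
Compare {W4}: travel distance 23 + fixed 12 = 35.
All other subsets cost ≥ 32. Minimum total cost: 31.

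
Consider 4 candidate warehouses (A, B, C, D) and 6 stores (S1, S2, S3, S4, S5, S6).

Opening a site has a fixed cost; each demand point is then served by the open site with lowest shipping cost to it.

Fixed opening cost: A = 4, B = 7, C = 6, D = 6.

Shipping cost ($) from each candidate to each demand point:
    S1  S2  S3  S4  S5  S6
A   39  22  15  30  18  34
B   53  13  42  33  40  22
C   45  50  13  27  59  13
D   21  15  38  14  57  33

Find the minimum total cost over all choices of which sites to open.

Open {A, C, D}: assign each demand point to its cheapest open site.
  S1→D 21, S2→D 15, S3→C 13, S4→D 14, S5→A 18, S6→C 13
  shipping cost 94, fixed 16 → total 110.
Compare {A, B, C, D}: shipping cost 92 + fixed 23 = 115.
Compare {A, B, D}: shipping cost 103 + fixed 17 = 120.
Compare {A, D}: shipping cost 116 + fixed 10 = 126.
All other subsets cost ≥ 115. Minimum total cost: 110.

110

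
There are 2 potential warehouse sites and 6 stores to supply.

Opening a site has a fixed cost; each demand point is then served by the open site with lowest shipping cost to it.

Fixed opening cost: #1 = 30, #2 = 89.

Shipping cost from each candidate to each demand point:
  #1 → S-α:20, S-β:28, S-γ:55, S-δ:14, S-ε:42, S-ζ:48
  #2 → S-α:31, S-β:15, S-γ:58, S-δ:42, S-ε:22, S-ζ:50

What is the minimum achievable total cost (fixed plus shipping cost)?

Open {#1}: assign each demand point to its cheapest open site.
  S-α→#1 20, S-β→#1 28, S-γ→#1 55, S-δ→#1 14, S-ε→#1 42, S-ζ→#1 48
  shipping cost 207, fixed 30 → total 237.
Compare {#1, #2}: shipping cost 174 + fixed 119 = 293.
Compare {#2}: shipping cost 218 + fixed 89 = 307.

237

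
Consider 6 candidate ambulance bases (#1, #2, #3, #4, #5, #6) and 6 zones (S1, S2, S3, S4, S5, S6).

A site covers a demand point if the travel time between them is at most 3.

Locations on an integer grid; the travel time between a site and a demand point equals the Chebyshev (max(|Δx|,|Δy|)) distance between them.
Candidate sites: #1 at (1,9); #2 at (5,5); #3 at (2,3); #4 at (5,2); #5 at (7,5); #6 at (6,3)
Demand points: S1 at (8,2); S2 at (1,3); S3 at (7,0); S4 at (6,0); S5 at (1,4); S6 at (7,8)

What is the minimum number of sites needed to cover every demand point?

3

Coverage sets (demand points within 3 of each site):
  #1: {}
  #2: {S1, S6}
  #3: {S2, S5}
  #4: {S1, S3, S4}
  #5: {S1, S6}
  #6: {S1, S3, S4}
No 2 sites suffice: every size-2 union leaves at least one demand point uncovered.
But {#2, #3, #4} covers everything, so the minimum is 3.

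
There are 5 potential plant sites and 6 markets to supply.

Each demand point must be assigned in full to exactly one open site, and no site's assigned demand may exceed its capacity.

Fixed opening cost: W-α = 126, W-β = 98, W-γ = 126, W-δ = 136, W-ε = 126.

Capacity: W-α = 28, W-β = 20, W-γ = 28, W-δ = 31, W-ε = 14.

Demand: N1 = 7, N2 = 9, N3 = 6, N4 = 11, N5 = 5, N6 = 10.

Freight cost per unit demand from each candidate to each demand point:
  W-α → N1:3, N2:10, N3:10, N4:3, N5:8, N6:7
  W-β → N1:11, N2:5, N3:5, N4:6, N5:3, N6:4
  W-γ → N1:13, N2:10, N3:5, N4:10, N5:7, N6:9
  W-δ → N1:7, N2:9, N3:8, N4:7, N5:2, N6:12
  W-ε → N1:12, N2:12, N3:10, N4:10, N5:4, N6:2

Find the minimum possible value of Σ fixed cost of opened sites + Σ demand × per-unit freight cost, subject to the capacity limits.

438

Open {W-α, W-β}; cheapest assignment that respects the capacities:
  W-α (cap 28, load 28): N1, N4, N6 — cost 7×3 + 11×3 + 10×7 = 124
  W-β (cap 20, load 20): N2, N3, N5 — cost 9×5 + 6×5 + 5×3 = 90
  Shipping 214, fixed 224 → total 438.
  Any other capacity-feasible assignment to {W-α, W-β} ships for at least 214.
Compare {W-β, W-δ}: its best feasible assignment gives total 503.
Compare {W-α, W-β, W-ε}: its best feasible assignment gives total 514.
Every other set of open sites that can feasibly serve all demand totals ≥ 503 even under its best assignment. Minimum: 438.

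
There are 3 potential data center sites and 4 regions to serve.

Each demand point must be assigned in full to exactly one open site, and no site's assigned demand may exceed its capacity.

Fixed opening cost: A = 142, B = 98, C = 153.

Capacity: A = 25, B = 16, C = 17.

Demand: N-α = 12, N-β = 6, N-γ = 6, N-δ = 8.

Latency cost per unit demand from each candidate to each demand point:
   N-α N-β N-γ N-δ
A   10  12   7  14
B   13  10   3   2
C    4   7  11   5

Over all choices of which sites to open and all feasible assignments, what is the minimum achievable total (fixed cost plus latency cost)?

466

Open {A, B}; cheapest assignment that respects the capacities:
  A (cap 25, load 18): N-α, N-β — cost 12×10 + 6×12 = 192
  B (cap 16, load 14): N-γ, N-δ — cost 6×3 + 8×2 = 34
  Shipping 226, fixed 240 → total 466.
  Any other capacity-feasible assignment to {A, B} ships for at least 226.
Compare {A, C}: its best feasible assignment gives total 539.
Compare {A, B, C}: its best feasible assignment gives total 547.
Every other set of open sites that can feasibly serve all demand totals ≥ 539 even under its best assignment. Minimum: 466.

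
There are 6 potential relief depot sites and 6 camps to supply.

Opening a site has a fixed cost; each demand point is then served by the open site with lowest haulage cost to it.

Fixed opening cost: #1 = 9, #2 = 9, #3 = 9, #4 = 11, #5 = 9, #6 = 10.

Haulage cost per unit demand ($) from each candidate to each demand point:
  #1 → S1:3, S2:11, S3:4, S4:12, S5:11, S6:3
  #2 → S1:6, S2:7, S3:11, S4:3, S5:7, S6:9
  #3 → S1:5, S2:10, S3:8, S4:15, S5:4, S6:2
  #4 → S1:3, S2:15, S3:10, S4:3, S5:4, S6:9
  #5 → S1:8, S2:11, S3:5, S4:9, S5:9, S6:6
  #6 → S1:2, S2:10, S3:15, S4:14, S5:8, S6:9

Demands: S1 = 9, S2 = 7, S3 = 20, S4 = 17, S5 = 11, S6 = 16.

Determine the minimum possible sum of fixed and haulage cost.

Open {#1, #2, #3}: assign each demand point to its cheapest open site.
  S1→#1 9×3=27, S2→#2 7×7=49, S3→#1 20×4=80, S4→#2 17×3=51, S5→#3 11×4=44, S6→#3 16×2=32
  haulage cost 283, fixed 27 → total 310.
Compare {#1, #2, #3, #6}: haulage cost 274 + fixed 37 = 311.
Compare {#1, #2, #3, #5}: haulage cost 283 + fixed 36 = 319.
Compare {#1, #2, #3, #5, #6}: haulage cost 274 + fixed 46 = 320.
All other subsets cost ≥ 311. Minimum total cost: 310.

310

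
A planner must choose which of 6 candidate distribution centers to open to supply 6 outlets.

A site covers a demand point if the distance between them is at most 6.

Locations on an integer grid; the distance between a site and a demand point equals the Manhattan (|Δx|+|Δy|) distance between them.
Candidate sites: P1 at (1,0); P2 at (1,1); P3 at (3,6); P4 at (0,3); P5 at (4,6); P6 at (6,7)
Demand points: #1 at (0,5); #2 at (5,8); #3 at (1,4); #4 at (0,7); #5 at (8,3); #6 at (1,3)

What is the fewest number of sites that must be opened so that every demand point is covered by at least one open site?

2

Coverage sets (demand points within 6 of each site):
  P1: {#1, #3, #6}
  P2: {#1, #3, #6}
  P3: {#1, #2, #3, #4, #6}
  P4: {#1, #3, #4, #6}
  P5: {#1, #2, #3, #4, #6}
  P6: {#2, #4, #5}
No single site covers all 6 demand points.
But {P1, P6} covers everything, so the minimum is 2.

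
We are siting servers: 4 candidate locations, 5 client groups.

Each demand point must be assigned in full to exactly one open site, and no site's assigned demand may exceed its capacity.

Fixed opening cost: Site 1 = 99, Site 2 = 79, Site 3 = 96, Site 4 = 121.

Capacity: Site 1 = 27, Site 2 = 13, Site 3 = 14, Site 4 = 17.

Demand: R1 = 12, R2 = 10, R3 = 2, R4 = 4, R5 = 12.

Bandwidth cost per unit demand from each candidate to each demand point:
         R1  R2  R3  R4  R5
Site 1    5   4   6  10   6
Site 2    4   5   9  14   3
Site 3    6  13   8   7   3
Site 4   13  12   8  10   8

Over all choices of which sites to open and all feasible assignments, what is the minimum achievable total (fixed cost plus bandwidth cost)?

387

Open {Site 1, Site 3}; cheapest assignment that respects the capacities:
  Site 1 (cap 27, load 26): R1, R2, R4 — cost 12×5 + 10×4 + 4×10 = 140
  Site 3 (cap 14, load 14): R3, R5 — cost 2×8 + 12×3 = 52
  Shipping 192, fixed 195 → total 387.
  Any other capacity-feasible assignment to {Site 1, Site 3} ships for at least 192.
Compare {Site 1, Site 2, Site 3}: its best feasible assignment gives total 450.
Compare {Site 1, Site 4}: its best feasible assignment gives total 468.
Every other set of open sites that can feasibly serve all demand totals ≥ 450 even under its best assignment. Minimum: 387.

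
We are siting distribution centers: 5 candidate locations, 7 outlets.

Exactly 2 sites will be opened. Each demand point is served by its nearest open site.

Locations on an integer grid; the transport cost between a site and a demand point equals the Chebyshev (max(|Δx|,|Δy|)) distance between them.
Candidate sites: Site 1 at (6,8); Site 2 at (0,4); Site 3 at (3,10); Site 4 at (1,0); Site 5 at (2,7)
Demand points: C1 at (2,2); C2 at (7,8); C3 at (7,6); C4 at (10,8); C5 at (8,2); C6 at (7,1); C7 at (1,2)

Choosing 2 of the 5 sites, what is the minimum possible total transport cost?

23

Open {Site 1, Site 4}.
  C1→Site 4 2, C2→Site 1 1, C3→Site 1 2, C4→Site 1 4, C5→Site 1 6, C6→Site 4 6, C7→Site 4 2  ⇒ total 23.
Compare {Site 1, Site 2}: total 24.
Compare {Site 1, Site 5}: total 29.
No size-2 selection does better; minimum is 23.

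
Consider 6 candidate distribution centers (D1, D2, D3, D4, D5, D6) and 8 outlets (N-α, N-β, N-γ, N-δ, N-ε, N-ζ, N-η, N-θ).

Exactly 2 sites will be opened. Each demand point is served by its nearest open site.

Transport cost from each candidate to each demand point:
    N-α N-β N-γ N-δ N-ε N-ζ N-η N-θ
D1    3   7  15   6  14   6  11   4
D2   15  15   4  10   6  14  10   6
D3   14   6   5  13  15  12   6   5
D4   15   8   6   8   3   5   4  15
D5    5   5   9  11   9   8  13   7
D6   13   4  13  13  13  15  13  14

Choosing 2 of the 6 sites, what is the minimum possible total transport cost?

Open {D1, D4}.
  N-α→D1 3, N-β→D1 7, N-γ→D4 6, N-δ→D1 6, N-ε→D4 3, N-ζ→D4 5, N-η→D4 4, N-θ→D1 4  ⇒ total 38.
Compare {D4, D5}: total 43.
Compare {D1, D2}: total 46.
No size-2 selection does better; minimum is 38.

38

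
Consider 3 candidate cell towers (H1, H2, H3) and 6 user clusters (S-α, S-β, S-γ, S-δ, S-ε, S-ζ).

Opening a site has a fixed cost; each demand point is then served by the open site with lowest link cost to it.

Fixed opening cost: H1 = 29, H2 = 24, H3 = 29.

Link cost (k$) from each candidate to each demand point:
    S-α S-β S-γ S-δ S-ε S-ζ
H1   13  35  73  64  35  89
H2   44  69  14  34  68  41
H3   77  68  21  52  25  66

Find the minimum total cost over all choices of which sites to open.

Open {H1, H2}: assign each demand point to its cheapest open site.
  S-α→H1 13, S-β→H1 35, S-γ→H2 14, S-δ→H2 34, S-ε→H1 35, S-ζ→H2 41
  link cost 172, fixed 53 → total 225.
Compare {H1, H2, H3}: link cost 162 + fixed 82 = 244.
Compare {H1, H3}: link cost 212 + fixed 58 = 270.
Compare {H2, H3}: link cost 226 + fixed 53 = 279.
All other subsets cost ≥ 244. Minimum total cost: 225.

225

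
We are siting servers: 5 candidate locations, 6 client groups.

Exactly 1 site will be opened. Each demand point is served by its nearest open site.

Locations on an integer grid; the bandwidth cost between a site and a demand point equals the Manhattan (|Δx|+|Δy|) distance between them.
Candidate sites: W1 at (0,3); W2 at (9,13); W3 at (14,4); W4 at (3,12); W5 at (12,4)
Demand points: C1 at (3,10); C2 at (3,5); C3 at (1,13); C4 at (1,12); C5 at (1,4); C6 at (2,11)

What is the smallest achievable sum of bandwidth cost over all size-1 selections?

26

Open {W4}.
  C1→W4 2, C2→W4 7, C3→W4 3, C4→W4 2, C5→W4 10, C6→W4 2  ⇒ total 26.
Compare {W1}: total 48.
Compare {W2}: total 66.
No size-1 selection does better; minimum is 26.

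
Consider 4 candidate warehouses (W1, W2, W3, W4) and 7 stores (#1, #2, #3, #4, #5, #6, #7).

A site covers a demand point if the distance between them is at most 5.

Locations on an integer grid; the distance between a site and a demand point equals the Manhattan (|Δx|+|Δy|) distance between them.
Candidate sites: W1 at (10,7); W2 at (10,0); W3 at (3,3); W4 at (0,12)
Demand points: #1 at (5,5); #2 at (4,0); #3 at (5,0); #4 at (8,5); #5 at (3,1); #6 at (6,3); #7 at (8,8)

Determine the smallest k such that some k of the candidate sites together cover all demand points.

Coverage sets (demand points within 5 of each site):
  W1: {#4, #7}
  W2: {#3}
  W3: {#1, #2, #3, #5, #6}
  W4: {}
No single site covers all 7 demand points.
But {W1, W3} covers everything, so the minimum is 2.

2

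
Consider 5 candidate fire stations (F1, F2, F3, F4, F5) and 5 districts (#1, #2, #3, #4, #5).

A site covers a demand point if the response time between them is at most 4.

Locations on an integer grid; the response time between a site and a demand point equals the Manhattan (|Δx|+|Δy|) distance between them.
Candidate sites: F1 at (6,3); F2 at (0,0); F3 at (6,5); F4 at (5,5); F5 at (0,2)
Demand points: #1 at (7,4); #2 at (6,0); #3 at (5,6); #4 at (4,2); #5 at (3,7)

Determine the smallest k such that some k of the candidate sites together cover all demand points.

Coverage sets (demand points within 4 of each site):
  F1: {#1, #2, #3, #4}
  F2: {}
  F3: {#1, #3}
  F4: {#1, #3, #4, #5}
  F5: {#4}
No single site covers all 5 demand points.
But {F1, F4} covers everything, so the minimum is 2.

2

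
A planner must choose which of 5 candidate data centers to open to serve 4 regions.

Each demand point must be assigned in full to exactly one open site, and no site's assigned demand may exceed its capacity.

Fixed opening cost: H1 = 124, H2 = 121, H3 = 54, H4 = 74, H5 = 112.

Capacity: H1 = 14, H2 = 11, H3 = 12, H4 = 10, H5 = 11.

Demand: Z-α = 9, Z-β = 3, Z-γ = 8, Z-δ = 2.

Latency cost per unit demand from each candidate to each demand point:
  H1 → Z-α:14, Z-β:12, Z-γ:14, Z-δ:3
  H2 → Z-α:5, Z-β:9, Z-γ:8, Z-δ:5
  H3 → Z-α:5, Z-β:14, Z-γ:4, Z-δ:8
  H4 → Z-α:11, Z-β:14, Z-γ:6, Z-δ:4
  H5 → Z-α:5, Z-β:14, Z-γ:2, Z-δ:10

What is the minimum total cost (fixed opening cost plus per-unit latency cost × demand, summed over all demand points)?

Open {H3, H4}; cheapest assignment that respects the capacities:
  H3 (cap 12, load 12): Z-α, Z-β — cost 9×5 + 3×14 = 87
  H4 (cap 10, load 10): Z-γ, Z-δ — cost 8×6 + 2×4 = 56
  Shipping 143, fixed 128 → total 271.
  Any other capacity-feasible assignment to {H3, H4} ships for at least 143.
Compare {H3, H5}: its best feasible assignment gives total 285.
Compare {H2, H3}: its best feasible assignment gives total 304.
Every other set of open sites that can feasibly serve all demand totals ≥ 285 even under its best assignment. Minimum: 271.

271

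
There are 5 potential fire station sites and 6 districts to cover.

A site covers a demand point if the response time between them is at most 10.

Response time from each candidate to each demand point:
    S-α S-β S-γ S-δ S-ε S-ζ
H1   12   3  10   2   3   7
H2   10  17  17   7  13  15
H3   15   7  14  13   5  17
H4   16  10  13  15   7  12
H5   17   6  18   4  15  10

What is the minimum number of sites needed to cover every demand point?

2

Coverage sets (demand points within 10 of each site):
  H1: {S-β, S-γ, S-δ, S-ε, S-ζ}
  H2: {S-α, S-δ}
  H3: {S-β, S-ε}
  H4: {S-β, S-ε}
  H5: {S-β, S-δ, S-ζ}
No single site covers all 6 demand points.
But {H1, H2} covers everything, so the minimum is 2.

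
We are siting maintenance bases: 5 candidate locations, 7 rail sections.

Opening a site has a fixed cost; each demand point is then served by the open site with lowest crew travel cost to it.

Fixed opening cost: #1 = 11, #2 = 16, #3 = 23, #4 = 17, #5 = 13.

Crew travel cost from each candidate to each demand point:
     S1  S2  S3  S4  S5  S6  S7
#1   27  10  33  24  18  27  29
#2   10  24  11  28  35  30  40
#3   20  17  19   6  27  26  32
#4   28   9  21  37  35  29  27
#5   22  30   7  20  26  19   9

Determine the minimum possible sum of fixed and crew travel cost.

Open {#1, #5}: assign each demand point to its cheapest open site.
  S1→#5 22, S2→#1 10, S3→#5 7, S4→#5 20, S5→#1 18, S6→#5 19, S7→#5 9
  crew travel cost 105, fixed 24 → total 129.
Compare {#1, #2, #5}: crew travel cost 93 + fixed 40 = 133.
Compare {#1, #3, #5}: crew travel cost 89 + fixed 47 = 136.
Compare {#3, #5}: crew travel cost 104 + fixed 36 = 140.
All other subsets cost ≥ 133. Minimum total cost: 129.

129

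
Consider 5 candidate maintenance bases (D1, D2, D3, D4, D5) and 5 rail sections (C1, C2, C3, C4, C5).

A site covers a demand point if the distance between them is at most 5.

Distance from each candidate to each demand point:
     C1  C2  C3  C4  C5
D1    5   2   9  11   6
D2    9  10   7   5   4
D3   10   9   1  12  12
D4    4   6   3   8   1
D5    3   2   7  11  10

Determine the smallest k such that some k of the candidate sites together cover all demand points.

Coverage sets (demand points within 5 of each site):
  D1: {C1, C2}
  D2: {C4, C5}
  D3: {C3}
  D4: {C1, C3, C5}
  D5: {C1, C2}
No 2 sites suffice: every size-2 union leaves at least one demand point uncovered.
But {D1, D2, D3} covers everything, so the minimum is 3.

3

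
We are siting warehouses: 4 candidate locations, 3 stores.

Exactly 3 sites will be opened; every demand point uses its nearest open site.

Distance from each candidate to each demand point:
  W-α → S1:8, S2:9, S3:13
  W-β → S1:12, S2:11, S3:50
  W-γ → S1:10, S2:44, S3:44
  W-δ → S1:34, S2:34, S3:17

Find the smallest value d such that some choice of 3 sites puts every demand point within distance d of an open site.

Open {W-α, W-β, W-γ}.
  Farthest demand point is S3 at distance 13 (to W-α); all others are ≤ 13.
With {W-α, W-β, W-δ} the worst case is 13.
With {W-α, W-γ, W-δ} the worst case is 13.
No size-3 selection achieves below 13.

13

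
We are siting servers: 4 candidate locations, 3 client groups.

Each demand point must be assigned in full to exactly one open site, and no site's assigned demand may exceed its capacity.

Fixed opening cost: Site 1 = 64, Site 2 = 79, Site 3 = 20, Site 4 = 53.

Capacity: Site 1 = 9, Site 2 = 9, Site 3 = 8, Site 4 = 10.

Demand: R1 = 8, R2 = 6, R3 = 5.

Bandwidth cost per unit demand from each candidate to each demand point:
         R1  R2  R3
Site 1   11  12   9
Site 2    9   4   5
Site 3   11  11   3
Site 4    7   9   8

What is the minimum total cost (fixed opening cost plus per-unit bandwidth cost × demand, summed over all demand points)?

247

Open {Site 2, Site 3, Site 4}; cheapest assignment that respects the capacities:
  Site 2 (cap 9, load 6): R2 — cost 6×4 = 24
  Site 3 (cap 8, load 5): R3 — cost 5×3 = 15
  Site 4 (cap 10, load 8): R1 — cost 8×7 = 56
  Shipping 95, fixed 152 → total 247.
  Any other capacity-feasible assignment to {Site 2, Site 3, Site 4} ships for at least 95.
Compare {Site 1, Site 3, Site 4}: its best feasible assignment gives total 280.
Compare {Site 1, Site 2, Site 3}: its best feasible assignment gives total 290.
Every other set of open sites that can feasibly serve all demand totals ≥ 280 even under its best assignment. Minimum: 247.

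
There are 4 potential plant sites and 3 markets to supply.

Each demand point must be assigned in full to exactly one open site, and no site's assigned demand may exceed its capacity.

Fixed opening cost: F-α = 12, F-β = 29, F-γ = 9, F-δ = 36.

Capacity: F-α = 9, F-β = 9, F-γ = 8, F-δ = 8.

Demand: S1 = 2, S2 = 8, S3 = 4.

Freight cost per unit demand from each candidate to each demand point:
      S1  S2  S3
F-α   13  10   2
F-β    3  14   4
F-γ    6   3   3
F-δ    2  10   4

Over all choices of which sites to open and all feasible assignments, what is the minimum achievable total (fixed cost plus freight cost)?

Open {F-α, F-γ}; cheapest assignment that respects the capacities:
  F-α (cap 9, load 6): S1, S3 — cost 2×13 + 4×2 = 34
  F-γ (cap 8, load 8): S2 — cost 8×3 = 24
  Shipping 58, fixed 21 → total 79.
  Any other capacity-feasible assignment to {F-α, F-γ} ships for at least 58.
Compare {F-β, F-γ}: its best feasible assignment gives total 84.
Compare {F-α, F-β, F-γ}: its best feasible assignment gives total 88.
Every other set of open sites that can feasibly serve all demand totals ≥ 84 even under its best assignment. Minimum: 79.

79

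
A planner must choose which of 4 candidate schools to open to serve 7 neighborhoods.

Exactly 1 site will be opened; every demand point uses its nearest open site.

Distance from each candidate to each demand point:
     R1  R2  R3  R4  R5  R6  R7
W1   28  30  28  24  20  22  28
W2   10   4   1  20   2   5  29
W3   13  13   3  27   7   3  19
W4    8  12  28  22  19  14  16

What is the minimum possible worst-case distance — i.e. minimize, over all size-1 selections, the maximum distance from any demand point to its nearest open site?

Open {W3}.
  Farthest demand point is R4 at distance 27 (to W3); all others are ≤ 27.
With {W4} the worst case is 28.
With {W2} the worst case is 29.
No size-1 selection achieves below 27.

27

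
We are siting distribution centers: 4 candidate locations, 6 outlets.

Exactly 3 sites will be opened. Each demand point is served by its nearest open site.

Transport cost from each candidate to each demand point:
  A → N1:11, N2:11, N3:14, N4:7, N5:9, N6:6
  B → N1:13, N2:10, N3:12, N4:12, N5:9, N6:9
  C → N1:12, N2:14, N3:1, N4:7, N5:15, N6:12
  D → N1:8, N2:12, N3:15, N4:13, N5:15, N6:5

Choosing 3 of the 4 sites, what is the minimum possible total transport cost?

Open {B, C, D}.
  N1→D 8, N2→B 10, N3→C 1, N4→C 7, N5→B 9, N6→D 5  ⇒ total 40.
Compare {A, C, D}: total 41.
Compare {A, B, C}: total 44.
No size-3 selection does better; minimum is 40.

40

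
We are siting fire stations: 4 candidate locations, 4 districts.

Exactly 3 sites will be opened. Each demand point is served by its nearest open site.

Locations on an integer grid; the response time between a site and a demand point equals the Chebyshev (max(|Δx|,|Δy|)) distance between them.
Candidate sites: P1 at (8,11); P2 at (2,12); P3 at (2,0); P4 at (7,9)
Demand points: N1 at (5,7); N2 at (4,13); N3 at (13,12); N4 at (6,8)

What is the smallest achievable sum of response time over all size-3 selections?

Open {P1, P2, P4}.
  N1→P4 2, N2→P2 2, N3→P1 5, N4→P4 1  ⇒ total 10.
Compare {P2, P3, P4}: total 11.
Compare {P1, P3, P4}: total 12.
No size-3 selection does better; minimum is 10.

10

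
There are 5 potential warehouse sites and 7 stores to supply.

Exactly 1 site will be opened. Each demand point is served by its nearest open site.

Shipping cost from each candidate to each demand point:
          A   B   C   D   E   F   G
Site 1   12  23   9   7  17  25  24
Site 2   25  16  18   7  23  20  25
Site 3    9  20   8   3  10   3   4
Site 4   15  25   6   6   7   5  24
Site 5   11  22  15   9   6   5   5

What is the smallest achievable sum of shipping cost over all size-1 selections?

Open {Site 3}.
  A→Site 3 9, B→Site 3 20, C→Site 3 8, D→Site 3 3, E→Site 3 10, F→Site 3 3, G→Site 3 4  ⇒ total 57.
Compare {Site 5}: total 73.
Compare {Site 4}: total 88.
No size-1 selection does better; minimum is 57.

57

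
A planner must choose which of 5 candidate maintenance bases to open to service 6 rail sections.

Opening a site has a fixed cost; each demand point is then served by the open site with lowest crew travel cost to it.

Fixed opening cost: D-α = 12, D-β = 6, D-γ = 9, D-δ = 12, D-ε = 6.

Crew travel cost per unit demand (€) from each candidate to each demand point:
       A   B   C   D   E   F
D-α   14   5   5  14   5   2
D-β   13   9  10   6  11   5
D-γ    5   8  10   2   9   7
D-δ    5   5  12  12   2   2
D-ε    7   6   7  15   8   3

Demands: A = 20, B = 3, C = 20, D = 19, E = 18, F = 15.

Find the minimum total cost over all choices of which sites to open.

Open {D-α, D-γ, D-δ}: assign each demand point to its cheapest open site.
  A→D-γ 20×5=100, B→D-α 3×5=15, C→D-α 20×5=100, D→D-γ 19×2=38, E→D-δ 18×2=36, F→D-α 15×2=30
  crew travel cost 319, fixed 33 → total 352.
Compare {D-α, D-β, D-γ, D-δ}: crew travel cost 319 + fixed 39 = 358.
Compare {D-α, D-γ, D-δ, D-ε}: crew travel cost 319 + fixed 39 = 358.
Compare {D-α, D-β, D-γ, D-δ, D-ε}: crew travel cost 319 + fixed 45 = 364.
All other subsets cost ≥ 358. Minimum total cost: 352.

352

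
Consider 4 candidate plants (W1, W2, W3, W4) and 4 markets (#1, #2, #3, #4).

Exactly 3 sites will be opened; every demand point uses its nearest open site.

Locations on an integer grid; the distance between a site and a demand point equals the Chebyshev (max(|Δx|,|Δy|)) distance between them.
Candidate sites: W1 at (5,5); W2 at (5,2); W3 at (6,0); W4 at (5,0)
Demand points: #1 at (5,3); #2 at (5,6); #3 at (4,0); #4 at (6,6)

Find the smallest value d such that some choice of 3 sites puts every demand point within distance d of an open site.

Open {W1, W2, W4}.
  Farthest demand point is #1 at distance 1 (to W2); all others are ≤ 1.
With {W1, W2, W3} the worst case is 2.
With {W1, W3, W4} the worst case is 2.
No size-3 selection achieves below 1.

1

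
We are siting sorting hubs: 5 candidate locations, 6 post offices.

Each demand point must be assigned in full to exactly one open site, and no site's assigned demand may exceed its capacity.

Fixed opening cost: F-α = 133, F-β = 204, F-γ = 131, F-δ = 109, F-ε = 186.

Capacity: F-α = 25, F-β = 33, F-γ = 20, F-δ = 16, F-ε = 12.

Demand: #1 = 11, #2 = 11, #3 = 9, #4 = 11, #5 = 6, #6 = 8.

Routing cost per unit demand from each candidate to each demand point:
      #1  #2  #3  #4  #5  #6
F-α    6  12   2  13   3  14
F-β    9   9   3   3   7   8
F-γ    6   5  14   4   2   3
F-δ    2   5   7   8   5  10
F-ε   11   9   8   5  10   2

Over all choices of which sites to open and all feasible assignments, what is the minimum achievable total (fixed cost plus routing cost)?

647

Open {F-β, F-γ, F-δ}; cheapest assignment that respects the capacities:
  F-β (cap 33, load 26): #3, #4, #5 — cost 9×3 + 11×3 + 6×7 = 102
  F-γ (cap 20, load 19): #2, #6 — cost 11×5 + 8×3 = 79
  F-δ (cap 16, load 11): #1 — cost 11×2 = 22
  Shipping 203, fixed 444 → total 647.
  Any other capacity-feasible assignment to {F-β, F-γ, F-δ} ships for at least 203.
Compare {F-α, F-β, F-γ}: its best feasible assignment gives total 691.
Compare {F-α, F-β}: its best feasible assignment gives total 692.
Every other set of open sites that can feasibly serve all demand totals ≥ 691 even under its best assignment. Minimum: 647.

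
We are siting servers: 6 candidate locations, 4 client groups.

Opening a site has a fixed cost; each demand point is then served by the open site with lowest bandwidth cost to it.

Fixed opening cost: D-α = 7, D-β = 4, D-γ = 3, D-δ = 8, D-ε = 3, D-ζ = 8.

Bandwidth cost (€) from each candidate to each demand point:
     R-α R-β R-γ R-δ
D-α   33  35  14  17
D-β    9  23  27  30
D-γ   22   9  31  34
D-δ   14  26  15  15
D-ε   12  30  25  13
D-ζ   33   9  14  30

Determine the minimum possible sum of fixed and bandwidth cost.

Open {D-ε, D-ζ}: assign each demand point to its cheapest open site.
  R-α→D-ε 12, R-β→D-ζ 9, R-γ→D-ζ 14, R-δ→D-ε 13
  bandwidth cost 48, fixed 11 → total 59.
Compare {D-β, D-ε, D-ζ}: bandwidth cost 45 + fixed 15 = 60.
Compare {D-α, D-γ, D-ε}: bandwidth cost 48 + fixed 13 = 61.
Compare {D-γ, D-ε, D-ζ}: bandwidth cost 48 + fixed 14 = 62.
All other subsets cost ≥ 60. Minimum total cost: 59.

59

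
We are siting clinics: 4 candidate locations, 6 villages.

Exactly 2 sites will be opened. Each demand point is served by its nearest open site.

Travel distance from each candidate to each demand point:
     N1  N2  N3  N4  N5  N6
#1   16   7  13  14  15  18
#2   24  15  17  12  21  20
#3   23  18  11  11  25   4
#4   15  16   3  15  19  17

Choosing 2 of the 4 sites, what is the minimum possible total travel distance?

Open {#1, #3}.
  N1→#1 16, N2→#1 7, N3→#3 11, N4→#3 11, N5→#1 15, N6→#3 4  ⇒ total 64.
Compare {#3, #4}: total 68.
Compare {#1, #4}: total 71.
No size-2 selection does better; minimum is 64.

64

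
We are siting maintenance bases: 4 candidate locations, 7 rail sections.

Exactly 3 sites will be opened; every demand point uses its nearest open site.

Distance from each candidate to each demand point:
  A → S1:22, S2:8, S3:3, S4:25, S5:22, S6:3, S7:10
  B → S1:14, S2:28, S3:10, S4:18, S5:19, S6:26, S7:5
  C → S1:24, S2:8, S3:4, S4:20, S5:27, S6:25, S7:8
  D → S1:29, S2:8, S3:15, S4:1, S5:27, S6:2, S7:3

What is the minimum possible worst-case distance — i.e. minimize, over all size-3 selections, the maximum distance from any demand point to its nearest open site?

Open {A, B, C}.
  Farthest demand point is S5 at distance 19 (to B); all others are ≤ 19.
With {A, B, D} the worst case is 19.
With {B, C, D} the worst case is 19.
No size-3 selection achieves below 19.

19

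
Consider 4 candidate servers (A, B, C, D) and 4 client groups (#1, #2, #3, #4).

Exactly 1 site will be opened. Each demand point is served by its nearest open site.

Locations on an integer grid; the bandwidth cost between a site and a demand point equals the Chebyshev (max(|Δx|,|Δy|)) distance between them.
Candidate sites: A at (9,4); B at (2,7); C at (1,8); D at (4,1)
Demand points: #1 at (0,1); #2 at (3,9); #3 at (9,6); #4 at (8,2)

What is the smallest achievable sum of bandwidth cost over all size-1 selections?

19

Open {A}.
  #1→A 9, #2→A 6, #3→A 2, #4→A 2  ⇒ total 19.
Compare {B}: total 21.
Compare {D}: total 21.
No size-1 selection does better; minimum is 19.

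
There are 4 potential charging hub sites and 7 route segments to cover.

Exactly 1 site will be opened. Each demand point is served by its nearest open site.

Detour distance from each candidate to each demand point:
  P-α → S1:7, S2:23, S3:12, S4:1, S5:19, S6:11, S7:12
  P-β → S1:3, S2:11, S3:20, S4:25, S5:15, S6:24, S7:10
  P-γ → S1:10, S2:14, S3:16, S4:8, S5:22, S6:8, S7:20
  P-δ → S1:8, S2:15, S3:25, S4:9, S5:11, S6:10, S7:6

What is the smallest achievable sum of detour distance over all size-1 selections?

Open {P-δ}.
  S1→P-δ 8, S2→P-δ 15, S3→P-δ 25, S4→P-δ 9, S5→P-δ 11, S6→P-δ 10, S7→P-δ 6  ⇒ total 84.
Compare {P-α}: total 85.
Compare {P-γ}: total 98.
No size-1 selection does better; minimum is 84.

84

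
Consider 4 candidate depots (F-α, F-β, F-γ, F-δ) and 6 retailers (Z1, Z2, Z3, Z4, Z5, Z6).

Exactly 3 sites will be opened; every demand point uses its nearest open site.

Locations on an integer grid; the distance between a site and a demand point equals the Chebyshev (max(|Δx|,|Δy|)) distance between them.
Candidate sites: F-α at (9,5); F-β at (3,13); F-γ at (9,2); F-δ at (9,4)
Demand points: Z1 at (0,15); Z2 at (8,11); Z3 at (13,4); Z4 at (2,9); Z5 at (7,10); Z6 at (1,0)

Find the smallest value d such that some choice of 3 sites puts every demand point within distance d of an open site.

Open {F-α, F-β, F-γ}.
  Farthest demand point is Z6 at distance 8 (to F-α); all others are ≤ 8.
With {F-α, F-β, F-δ} the worst case is 8.
With {F-β, F-γ, F-δ} the worst case is 8.
No size-3 selection achieves below 8.

8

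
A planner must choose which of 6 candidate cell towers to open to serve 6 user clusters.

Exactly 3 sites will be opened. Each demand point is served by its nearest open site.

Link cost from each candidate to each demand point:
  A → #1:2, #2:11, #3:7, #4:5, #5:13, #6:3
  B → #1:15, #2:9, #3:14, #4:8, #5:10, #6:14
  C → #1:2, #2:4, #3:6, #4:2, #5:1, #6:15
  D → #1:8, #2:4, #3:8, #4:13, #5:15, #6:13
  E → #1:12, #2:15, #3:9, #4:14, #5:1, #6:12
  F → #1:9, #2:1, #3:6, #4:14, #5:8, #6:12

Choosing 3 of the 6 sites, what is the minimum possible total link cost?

Open {A, C, F}.
  #1→A 2, #2→F 1, #3→C 6, #4→C 2, #5→C 1, #6→A 3  ⇒ total 15.
Compare {A, B, C}: total 18.
Compare {A, C, D}: total 18.
No size-3 selection does better; minimum is 15.

15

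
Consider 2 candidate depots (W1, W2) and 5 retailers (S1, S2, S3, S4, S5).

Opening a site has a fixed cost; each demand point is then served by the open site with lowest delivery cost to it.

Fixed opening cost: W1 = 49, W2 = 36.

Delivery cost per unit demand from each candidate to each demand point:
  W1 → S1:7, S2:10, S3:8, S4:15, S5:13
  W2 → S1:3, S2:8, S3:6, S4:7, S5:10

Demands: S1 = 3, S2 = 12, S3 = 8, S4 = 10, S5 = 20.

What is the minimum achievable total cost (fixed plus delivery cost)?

Open {W2}: assign each demand point to its cheapest open site.
  S1→W2 3×3=9, S2→W2 12×8=96, S3→W2 8×6=48, S4→W2 10×7=70, S5→W2 20×10=200
  delivery cost 423, fixed 36 → total 459.
Compare {W1, W2}: delivery cost 423 + fixed 85 = 508.
Compare {W1}: delivery cost 615 + fixed 49 = 664.

459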